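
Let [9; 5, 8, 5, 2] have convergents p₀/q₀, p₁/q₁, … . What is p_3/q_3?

Using pₖ = aₖpₖ₋₁ + pₖ₋₂, qₖ = aₖqₖ₋₁ + qₖ₋₂ (with p₋₁=1, p₋₂=0, q₋₁=0, q₋₂=1):
  k=0: a=9, p=9, q=1
  k=1: a=5, p=46, q=5
  k=2: a=8, p=377, q=41
  k=3: a=5, p=1931, q=210

1931/210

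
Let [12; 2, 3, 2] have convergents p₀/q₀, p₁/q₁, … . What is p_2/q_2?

Using pₖ = aₖpₖ₋₁ + pₖ₋₂, qₖ = aₖqₖ₋₁ + qₖ₋₂ (with p₋₁=1, p₋₂=0, q₋₁=0, q₋₂=1):
  k=0: a=12, p=12, q=1
  k=1: a=2, p=25, q=2
  k=2: a=3, p=87, q=7

87/7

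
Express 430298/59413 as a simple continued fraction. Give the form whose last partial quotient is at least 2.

430298 = 7*59413 + 14407
59413 = 4*14407 + 1785
14407 = 8*1785 + 127
1785 = 14*127 + 7
127 = 18*7 + 1
7 = 7*1 + 0  (stop)
So 430298/59413 = [7; 4, 8, 14, 18, 7].

[7; 4, 8, 14, 18, 7]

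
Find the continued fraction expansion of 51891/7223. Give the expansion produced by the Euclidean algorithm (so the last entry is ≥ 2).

51891 = 7*7223 + 1330
7223 = 5*1330 + 573
1330 = 2*573 + 184
573 = 3*184 + 21
184 = 8*21 + 16
21 = 1*16 + 5
16 = 3*5 + 1
5 = 5*1 + 0  (stop)
So 51891/7223 = [7; 5, 2, 3, 8, 1, 3, 5].

[7; 5, 2, 3, 8, 1, 3, 5]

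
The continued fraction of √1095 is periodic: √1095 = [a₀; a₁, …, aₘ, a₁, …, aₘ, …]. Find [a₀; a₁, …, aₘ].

a₀ = ⌊√1095⌋ = 33.
With m₀=0, d₀=1 and mₖ₊₁ = dₖaₖ − mₖ, dₖ₊₁ = (n − mₖ₊₁²)/dₖ, aₖ₊₁ = ⌊(a₀+mₖ₊₁)/dₖ₊₁⌋:
  k=1: m=33, d=6, a=11
  k=2: m=33, d=1, a=66
d=1 and a=2a₀=66 at k=2, so the next step gives (m, d) = (33, 6) again — its k=1 value — and the period has length 2.

[33; 11, 66]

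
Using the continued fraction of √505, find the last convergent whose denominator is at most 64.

√505 = [22; 2, 8, 2, 44, …] (period length 4).
Convergents:
  p_0/q_0 = 22/1
  p_1/q_1 = 45/2
  p_2/q_2 = 382/17
  p_3/q_3 = 809/36
  p_4/q_4 = 35978/1601
q_3 = 36 ≤ 64 < 1601 = q_4, so the answer is 809/36.

809/36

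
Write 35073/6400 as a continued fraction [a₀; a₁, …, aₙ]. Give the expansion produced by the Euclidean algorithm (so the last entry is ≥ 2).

35073 = 5*6400 + 3073
6400 = 2*3073 + 254
3073 = 12*254 + 25
254 = 10*25 + 4
25 = 6*4 + 1
4 = 4*1 + 0  (stop)
So 35073/6400 = [5; 2, 12, 10, 6, 4].

[5; 2, 12, 10, 6, 4]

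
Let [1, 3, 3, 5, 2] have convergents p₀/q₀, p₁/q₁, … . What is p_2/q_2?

Using pₖ = aₖpₖ₋₁ + pₖ₋₂, qₖ = aₖqₖ₋₁ + qₖ₋₂ (with p₋₁=1, p₋₂=0, q₋₁=0, q₋₂=1):
  k=0: a=1, p=1, q=1
  k=1: a=3, p=4, q=3
  k=2: a=3, p=13, q=10

13/10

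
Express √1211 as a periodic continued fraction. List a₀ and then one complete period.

[34; 1, 3, 1, 68]

a₀ = ⌊√1211⌋ = 34.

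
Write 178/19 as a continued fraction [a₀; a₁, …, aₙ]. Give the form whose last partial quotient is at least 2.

178 = 9×19 + 7
19 = 2×7 + 5
7 = 1×5 + 2
5 = 2×2 + 1
2 = 2×1 + 0  (stop)
So 178/19 = [9; 2, 1, 2, 2].

[9; 2, 1, 2, 2]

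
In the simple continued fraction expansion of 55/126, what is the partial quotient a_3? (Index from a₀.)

2

55 = 0·126 + 55   →  a_0 = 0
126 = 2·55 + 16   →  a_1 = 2
55 = 3·16 + 7   →  a_2 = 3
16 = 2·7 + 2   →  a_3 = 2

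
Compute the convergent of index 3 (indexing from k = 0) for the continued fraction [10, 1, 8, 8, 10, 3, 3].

795/73

Using pₖ = aₖpₖ₋₁ + pₖ₋₂, qₖ = aₖqₖ₋₁ + qₖ₋₂ (with p₋₁=1, p₋₂=0, q₋₁=0, q₋₂=1):
  k=0: a=10, p=10, q=1
  k=1: a=1, p=11, q=1
  k=2: a=8, p=98, q=9
  k=3: a=8, p=795, q=73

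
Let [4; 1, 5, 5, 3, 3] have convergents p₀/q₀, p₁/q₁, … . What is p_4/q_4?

479/99

Using pₖ = aₖpₖ₋₁ + pₖ₋₂, qₖ = aₖqₖ₋₁ + qₖ₋₂ (with p₋₁=1, p₋₂=0, q₋₁=0, q₋₂=1):
  k=0: a=4, p=4, q=1
  k=1: a=1, p=5, q=1
  k=2: a=5, p=29, q=6
  k=3: a=5, p=150, q=31
  k=4: a=3, p=479, q=99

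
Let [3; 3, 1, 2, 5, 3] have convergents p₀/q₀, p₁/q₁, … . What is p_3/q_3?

36/11

Using pₖ = aₖpₖ₋₁ + pₖ₋₂, qₖ = aₖqₖ₋₁ + qₖ₋₂ (with p₋₁=1, p₋₂=0, q₋₁=0, q₋₂=1):
  k=0: a=3, p=3, q=1
  k=1: a=3, p=10, q=3
  k=2: a=1, p=13, q=4
  k=3: a=2, p=36, q=11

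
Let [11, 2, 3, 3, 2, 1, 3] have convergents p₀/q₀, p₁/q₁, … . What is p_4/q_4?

Using pₖ = aₖpₖ₋₁ + pₖ₋₂, qₖ = aₖqₖ₋₁ + qₖ₋₂ (with p₋₁=1, p₋₂=0, q₋₁=0, q₋₂=1):
  k=0: a=11, p=11, q=1
  k=1: a=2, p=23, q=2
  k=2: a=3, p=80, q=7
  k=3: a=3, p=263, q=23
  k=4: a=2, p=606, q=53

606/53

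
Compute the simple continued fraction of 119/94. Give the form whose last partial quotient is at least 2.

119 = 1·94 + 25
94 = 3·25 + 19
25 = 1·19 + 6
19 = 3·6 + 1
6 = 6·1 + 0  (stop)
So 119/94 = [1; 3, 1, 3, 6].

[1; 3, 1, 3, 6]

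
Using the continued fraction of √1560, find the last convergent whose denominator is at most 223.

√1560 = [39; 2, 78, …] (period length 2).
Convergents:
  p_0/q_0 = 39/1
  p_1/q_1 = 79/2
  p_2/q_2 = 6201/157
  p_3/q_3 = 12481/316
q_2 = 157 ≤ 223 < 316 = q_3, so the answer is 6201/157.

6201/157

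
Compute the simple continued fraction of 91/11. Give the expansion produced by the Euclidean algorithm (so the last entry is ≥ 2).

91 = 8·11 + 3
11 = 3·3 + 2
3 = 1·2 + 1
2 = 2·1 + 0  (stop)
So 91/11 = [8; 3, 1, 2].

[8; 3, 1, 2]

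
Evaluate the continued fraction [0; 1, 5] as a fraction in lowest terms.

5/6

Using pₖ = aₖpₖ₋₁ + pₖ₋₂ and qₖ = aₖqₖ₋₁ + qₖ₋₂:
  k=0: a=0, p=0, q=1
  k=1: a=1, p=1, q=1
  k=2: a=5, p=5, q=6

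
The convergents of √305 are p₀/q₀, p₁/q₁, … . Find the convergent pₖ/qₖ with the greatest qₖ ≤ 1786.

16853/965

√305 = [17; 2, 6, 2, 34, …] (period length 4).
Convergents:
  p_0/q_0 = 17/1
  p_1/q_1 = 35/2
  p_2/q_2 = 227/13
  p_3/q_3 = 489/28
  p_4/q_4 = 16853/965
  p_5/q_5 = 34195/1958
q_4 = 965 ≤ 1786 < 1958 = q_5, so the answer is 16853/965.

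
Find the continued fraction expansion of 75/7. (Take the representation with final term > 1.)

75 = 10×7 + 5
7 = 1×5 + 2
5 = 2×2 + 1
2 = 2×1 + 0  (stop)
So 75/7 = [10; 1, 2, 2].

[10; 1, 2, 2]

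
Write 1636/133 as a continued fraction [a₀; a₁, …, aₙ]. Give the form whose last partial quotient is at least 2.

[12; 3, 3, 13]

1636 = 12*133 + 40
133 = 3*40 + 13
40 = 3*13 + 1
13 = 13*1 + 0  (stop)
So 1636/133 = [12; 3, 3, 13].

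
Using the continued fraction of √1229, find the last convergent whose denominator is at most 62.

√1229 = [35; 17, 1, 1, 17, 70, …] (period length 5).
Convergents:
  p_0/q_0 = 35/1
  p_1/q_1 = 596/17
  p_2/q_2 = 631/18
  p_3/q_3 = 1227/35
  p_4/q_4 = 21490/613
q_3 = 35 ≤ 62 < 613 = q_4, so the answer is 1227/35.

1227/35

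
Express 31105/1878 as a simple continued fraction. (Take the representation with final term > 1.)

[16; 1, 1, 3, 2, 11, 3, 3]

31105 = 16*1878 + 1057
1878 = 1*1057 + 821
1057 = 1*821 + 236
821 = 3*236 + 113
236 = 2*113 + 10
113 = 11*10 + 3
10 = 3*3 + 1
3 = 3*1 + 0  (stop)
So 31105/1878 = [16; 1, 1, 3, 2, 11, 3, 3].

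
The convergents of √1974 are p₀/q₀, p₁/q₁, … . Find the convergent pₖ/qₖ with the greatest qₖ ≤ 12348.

√1974 = [44; 2, 3, 17, 2, 17, 3, 2, 88, …] (period length 8).
Convergents:
  p_0/q_0 = 44/1
  p_1/q_1 = 89/2
  p_2/q_2 = 311/7
  p_3/q_3 = 5376/121
  p_4/q_4 = 11063/249
  p_5/q_5 = 193447/4354
  p_6/q_6 = 591404/13311
q_5 = 4354 ≤ 12348 < 13311 = q_6, so the answer is 193447/4354.

193447/4354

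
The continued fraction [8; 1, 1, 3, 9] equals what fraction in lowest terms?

557/65

Fold from the inside: start with 9/1.
  3 + 1/9 = 28/9
  1 + 9/28 = 37/28
  1 + 28/37 = 65/37
  8 + 37/65 = 557/65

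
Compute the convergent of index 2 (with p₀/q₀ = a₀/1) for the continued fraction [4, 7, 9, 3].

265/64

Using pₖ = aₖpₖ₋₁ + pₖ₋₂, qₖ = aₖqₖ₋₁ + qₖ₋₂ (with p₋₁=1, p₋₂=0, q₋₁=0, q₋₂=1):
  k=0: a=4, p=4, q=1
  k=1: a=7, p=29, q=7
  k=2: a=9, p=265, q=64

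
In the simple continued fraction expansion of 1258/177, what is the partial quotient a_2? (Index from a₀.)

1258 = 7·177 + 19   →  a_0 = 7
177 = 9·19 + 6   →  a_1 = 9
19 = 3·6 + 1   →  a_2 = 3

3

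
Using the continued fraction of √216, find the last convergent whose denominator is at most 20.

√216 = [14; 1, 2, 3, 2, 1, 28, …] (period length 6).
Convergents:
  p_0/q_0 = 14/1
  p_1/q_1 = 15/1
  p_2/q_2 = 44/3
  p_3/q_3 = 147/10
  p_4/q_4 = 338/23
q_3 = 10 ≤ 20 < 23 = q_4, so the answer is 147/10.

147/10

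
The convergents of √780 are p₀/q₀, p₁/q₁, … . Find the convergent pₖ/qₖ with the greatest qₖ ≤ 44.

√780 = [27; 1, 12, 1, 54, …] (period length 4).
Convergents:
  p_0/q_0 = 27/1
  p_1/q_1 = 28/1
  p_2/q_2 = 363/13
  p_3/q_3 = 391/14
  p_4/q_4 = 21477/769
q_3 = 14 ≤ 44 < 769 = q_4, so the answer is 391/14.

391/14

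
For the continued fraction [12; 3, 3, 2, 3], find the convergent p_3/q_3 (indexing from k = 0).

283/23

Using pₖ = aₖpₖ₋₁ + pₖ₋₂, qₖ = aₖqₖ₋₁ + qₖ₋₂ (with p₋₁=1, p₋₂=0, q₋₁=0, q₋₂=1):
  k=0: a=12, p=12, q=1
  k=1: a=3, p=37, q=3
  k=2: a=3, p=123, q=10
  k=3: a=2, p=283, q=23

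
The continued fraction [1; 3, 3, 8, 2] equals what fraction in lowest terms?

Using pₖ = aₖpₖ₋₁ + pₖ₋₂ and qₖ = aₖqₖ₋₁ + qₖ₋₂:
  k=0: a=1, p=1, q=1
  k=1: a=3, p=4, q=3
  k=2: a=3, p=13, q=10
  k=3: a=8, p=108, q=83
  k=4: a=2, p=229, q=176

229/176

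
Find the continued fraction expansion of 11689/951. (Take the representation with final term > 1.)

[12; 3, 2, 3, 4, 9]

11689 = 12·951 + 277
951 = 3·277 + 120
277 = 2·120 + 37
120 = 3·37 + 9
37 = 4·9 + 1
9 = 9·1 + 0  (stop)
So 11689/951 = [12; 3, 2, 3, 4, 9].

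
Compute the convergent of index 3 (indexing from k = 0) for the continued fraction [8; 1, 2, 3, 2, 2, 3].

Using pₖ = aₖpₖ₋₁ + pₖ₋₂, qₖ = aₖqₖ₋₁ + qₖ₋₂ (with p₋₁=1, p₋₂=0, q₋₁=0, q₋₂=1):
  k=0: a=8, p=8, q=1
  k=1: a=1, p=9, q=1
  k=2: a=2, p=26, q=3
  k=3: a=3, p=87, q=10

87/10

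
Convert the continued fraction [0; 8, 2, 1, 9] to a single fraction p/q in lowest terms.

Using pₖ = aₖpₖ₋₁ + pₖ₋₂ and qₖ = aₖqₖ₋₁ + qₖ₋₂:
  k=0: a=0, p=0, q=1
  k=1: a=8, p=1, q=8
  k=2: a=2, p=2, q=17
  k=3: a=1, p=3, q=25
  k=4: a=9, p=29, q=242

29/242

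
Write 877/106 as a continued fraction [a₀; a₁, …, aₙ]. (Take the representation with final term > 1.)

[8; 3, 1, 1, 1, 9]

877 = 8*106 + 29
106 = 3*29 + 19
29 = 1*19 + 10
19 = 1*10 + 9
10 = 1*9 + 1
9 = 9*1 + 0  (stop)
So 877/106 = [8; 3, 1, 1, 1, 9].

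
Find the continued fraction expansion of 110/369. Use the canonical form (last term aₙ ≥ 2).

110 = 0*369 + 110
369 = 3*110 + 39
110 = 2*39 + 32
39 = 1*32 + 7
32 = 4*7 + 4
7 = 1*4 + 3
4 = 1*3 + 1
3 = 3*1 + 0  (stop)
So 110/369 = [0; 3, 2, 1, 4, 1, 1, 3].

[0; 3, 2, 1, 4, 1, 1, 3]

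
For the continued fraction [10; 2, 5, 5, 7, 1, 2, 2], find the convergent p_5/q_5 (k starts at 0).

4883/467

Using pₖ = aₖpₖ₋₁ + pₖ₋₂, qₖ = aₖqₖ₋₁ + qₖ₋₂ (with p₋₁=1, p₋₂=0, q₋₁=0, q₋₂=1):
  k=0: a=10, p=10, q=1
  k=1: a=2, p=21, q=2
  k=2: a=5, p=115, q=11
  k=3: a=5, p=596, q=57
  k=4: a=7, p=4287, q=410
  k=5: a=1, p=4883, q=467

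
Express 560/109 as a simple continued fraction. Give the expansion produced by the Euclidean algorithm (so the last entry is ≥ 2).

560 = 5·109 + 15
109 = 7·15 + 4
15 = 3·4 + 3
4 = 1·3 + 1
3 = 3·1 + 0  (stop)
So 560/109 = [5; 7, 3, 1, 3].

[5; 7, 3, 1, 3]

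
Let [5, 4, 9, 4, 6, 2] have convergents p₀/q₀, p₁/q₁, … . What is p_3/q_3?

Using pₖ = aₖpₖ₋₁ + pₖ₋₂, qₖ = aₖqₖ₋₁ + qₖ₋₂ (with p₋₁=1, p₋₂=0, q₋₁=0, q₋₂=1):
  k=0: a=5, p=5, q=1
  k=1: a=4, p=21, q=4
  k=2: a=9, p=194, q=37
  k=3: a=4, p=797, q=152

797/152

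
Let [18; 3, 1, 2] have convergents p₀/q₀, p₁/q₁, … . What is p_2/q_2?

73/4

Using pₖ = aₖpₖ₋₁ + pₖ₋₂, qₖ = aₖqₖ₋₁ + qₖ₋₂ (with p₋₁=1, p₋₂=0, q₋₁=0, q₋₂=1):
  k=0: a=18, p=18, q=1
  k=1: a=3, p=55, q=3
  k=2: a=1, p=73, q=4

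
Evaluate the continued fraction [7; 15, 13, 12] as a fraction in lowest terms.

16726/2367

Fold from the inside: start with 12/1.
  13 + 1/12 = 157/12
  15 + 12/157 = 2367/157
  7 + 157/2367 = 16726/2367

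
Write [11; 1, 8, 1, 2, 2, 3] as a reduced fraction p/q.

2772/233

Fold from the inside: start with 3/1.
  2 + 1/3 = 7/3
  2 + 3/7 = 17/7
  1 + 7/17 = 24/17
  8 + 17/24 = 209/24
  1 + 24/209 = 233/209
  11 + 209/233 = 2772/233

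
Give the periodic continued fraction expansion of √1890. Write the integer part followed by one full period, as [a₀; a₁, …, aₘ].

[43; 2, 9, 6, 9, 2, 86]

a₀ = ⌊√1890⌋ = 43.
With m₀=0, d₀=1 and mₖ₊₁ = dₖaₖ − mₖ, dₖ₊₁ = (n − mₖ₊₁²)/dₖ, aₖ₊₁ = ⌊(a₀+mₖ₊₁)/dₖ₊₁⌋:
  k=1: m=43, d=41, a=2
  k=2: m=39, d=9, a=9
  k=3: m=42, d=14, a=6
  k=4: m=42, d=9, a=9
  k=5: m=39, d=41, a=2
  k=6: m=43, d=1, a=86
d=1 and a=2a₀=86 at k=6, so the next step gives (m, d) = (43, 41) again — its k=1 value — and the period has length 6.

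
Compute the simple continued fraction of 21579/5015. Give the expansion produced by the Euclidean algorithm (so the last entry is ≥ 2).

21579 = 4·5015 + 1519
5015 = 3·1519 + 458
1519 = 3·458 + 145
458 = 3·145 + 23
145 = 6·23 + 7
23 = 3·7 + 2
7 = 3·2 + 1
2 = 2·1 + 0  (stop)
So 21579/5015 = [4; 3, 3, 3, 6, 3, 3, 2].

[4; 3, 3, 3, 6, 3, 3, 2]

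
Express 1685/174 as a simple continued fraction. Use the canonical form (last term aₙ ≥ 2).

1685 = 9*174 + 119
174 = 1*119 + 55
119 = 2*55 + 9
55 = 6*9 + 1
9 = 9*1 + 0  (stop)
So 1685/174 = [9; 1, 2, 6, 9].

[9; 1, 2, 6, 9]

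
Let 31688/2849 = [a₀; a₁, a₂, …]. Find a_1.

8

31688 = 11·2849 + 349   →  a_0 = 11
2849 = 8·349 + 57   →  a_1 = 8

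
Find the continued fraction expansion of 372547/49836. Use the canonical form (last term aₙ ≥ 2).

372547 = 7·49836 + 23695
49836 = 2·23695 + 2446
23695 = 9·2446 + 1681
2446 = 1·1681 + 765
1681 = 2·765 + 151
765 = 5·151 + 10
151 = 15·10 + 1
10 = 10·1 + 0  (stop)
So 372547/49836 = [7; 2, 9, 1, 2, 5, 15, 10].

[7; 2, 9, 1, 2, 5, 15, 10]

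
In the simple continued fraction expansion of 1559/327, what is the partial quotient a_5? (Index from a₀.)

3

1559 = 4·327 + 251   →  a_0 = 4
327 = 1·251 + 76   →  a_1 = 1
251 = 3·76 + 23   →  a_2 = 3
76 = 3·23 + 7   →  a_3 = 3
23 = 3·7 + 2   →  a_4 = 3
7 = 3·2 + 1   →  a_5 = 3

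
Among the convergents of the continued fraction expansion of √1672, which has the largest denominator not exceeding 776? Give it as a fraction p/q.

30136/737

√1672 = [40; 1, 8, 10, 8, 1, 80, …] (period length 6).
Convergents:
  p_0/q_0 = 40/1
  p_1/q_1 = 41/1
  p_2/q_2 = 368/9
  p_3/q_3 = 3721/91
  p_4/q_4 = 30136/737
  p_5/q_5 = 33857/828
q_4 = 737 ≤ 776 < 828 = q_5, so the answer is 30136/737.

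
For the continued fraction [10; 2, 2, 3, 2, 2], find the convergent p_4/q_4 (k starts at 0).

406/39

Using pₖ = aₖpₖ₋₁ + pₖ₋₂, qₖ = aₖqₖ₋₁ + qₖ₋₂ (with p₋₁=1, p₋₂=0, q₋₁=0, q₋₂=1):
  k=0: a=10, p=10, q=1
  k=1: a=2, p=21, q=2
  k=2: a=2, p=52, q=5
  k=3: a=3, p=177, q=17
  k=4: a=2, p=406, q=39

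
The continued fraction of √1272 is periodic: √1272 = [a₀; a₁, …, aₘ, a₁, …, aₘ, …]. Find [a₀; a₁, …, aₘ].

a₀ = ⌊√1272⌋ = 35.
With m₀=0, d₀=1 and mₖ₊₁ = dₖaₖ − mₖ, dₖ₊₁ = (n − mₖ₊₁²)/dₖ, aₖ₊₁ = ⌊(a₀+mₖ₊₁)/dₖ₊₁⌋:
  k=1: m=35, d=47, a=1
  k=2: m=12, d=24, a=1
  k=3: m=12, d=47, a=1
  k=4: m=35, d=1, a=70
d=1 and a=2a₀=70 at k=4, so the next step gives (m, d) = (35, 47) again — its k=1 value — and the period has length 4.

[35; 1, 1, 1, 70]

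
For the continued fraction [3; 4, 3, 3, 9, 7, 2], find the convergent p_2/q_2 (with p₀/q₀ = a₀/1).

42/13

Using pₖ = aₖpₖ₋₁ + pₖ₋₂, qₖ = aₖqₖ₋₁ + qₖ₋₂ (with p₋₁=1, p₋₂=0, q₋₁=0, q₋₂=1):
  k=0: a=3, p=3, q=1
  k=1: a=4, p=13, q=4
  k=2: a=3, p=42, q=13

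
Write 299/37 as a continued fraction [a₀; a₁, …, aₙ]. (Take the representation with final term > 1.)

[8; 12, 3]

299 = 8·37 + 3
37 = 12·3 + 1
3 = 3·1 + 0  (stop)
So 299/37 = [8; 12, 3].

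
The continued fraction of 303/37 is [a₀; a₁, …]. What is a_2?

303 = 8·37 + 7   →  a_0 = 8
37 = 5·7 + 2   →  a_1 = 5
7 = 3·2 + 1   →  a_2 = 3

3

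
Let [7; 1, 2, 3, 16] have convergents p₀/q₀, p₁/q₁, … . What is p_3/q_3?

Using pₖ = aₖpₖ₋₁ + pₖ₋₂, qₖ = aₖqₖ₋₁ + qₖ₋₂ (with p₋₁=1, p₋₂=0, q₋₁=0, q₋₂=1):
  k=0: a=7, p=7, q=1
  k=1: a=1, p=8, q=1
  k=2: a=2, p=23, q=3
  k=3: a=3, p=77, q=10

77/10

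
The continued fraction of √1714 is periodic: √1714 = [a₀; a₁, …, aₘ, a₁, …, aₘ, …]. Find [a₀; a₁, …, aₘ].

[41; 2, 2, 82]

a₀ = ⌊√1714⌋ = 41.
With m₀=0, d₀=1 and mₖ₊₁ = dₖaₖ − mₖ, dₖ₊₁ = (n − mₖ₊₁²)/dₖ, aₖ₊₁ = ⌊(a₀+mₖ₊₁)/dₖ₊₁⌋:
  k=1: m=41, d=33, a=2
  k=2: m=25, d=33, a=2
  k=3: m=41, d=1, a=82
d=1 and a=2a₀=82 at k=3, so the next step gives (m, d) = (41, 33) again — its k=1 value — and the period has length 3.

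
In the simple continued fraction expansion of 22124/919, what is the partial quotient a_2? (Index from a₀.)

1

22124 = 24·919 + 68   →  a_0 = 24
919 = 13·68 + 35   →  a_1 = 13
68 = 1·35 + 33   →  a_2 = 1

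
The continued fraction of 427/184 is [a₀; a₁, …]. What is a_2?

427 = 2·184 + 59   →  a_0 = 2
184 = 3·59 + 7   →  a_1 = 3
59 = 8·7 + 3   →  a_2 = 8

8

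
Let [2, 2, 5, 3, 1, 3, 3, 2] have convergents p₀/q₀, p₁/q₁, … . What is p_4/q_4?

Using pₖ = aₖpₖ₋₁ + pₖ₋₂, qₖ = aₖqₖ₋₁ + qₖ₋₂ (with p₋₁=1, p₋₂=0, q₋₁=0, q₋₂=1):
  k=0: a=2, p=2, q=1
  k=1: a=2, p=5, q=2
  k=2: a=5, p=27, q=11
  k=3: a=3, p=86, q=35
  k=4: a=1, p=113, q=46

113/46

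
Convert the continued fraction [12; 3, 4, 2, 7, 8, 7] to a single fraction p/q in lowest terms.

Fold from the inside: start with 7/1.
  8 + 1/7 = 57/7
  7 + 7/57 = 406/57
  2 + 57/406 = 869/406
  4 + 406/869 = 3882/869
  3 + 869/3882 = 12515/3882
  12 + 3882/12515 = 154062/12515

154062/12515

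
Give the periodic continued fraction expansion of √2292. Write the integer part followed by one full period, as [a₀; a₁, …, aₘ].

[47; 1, 6, 1, 94]

a₀ = ⌊√2292⌋ = 47.
With m₀=0, d₀=1 and mₖ₊₁ = dₖaₖ − mₖ, dₖ₊₁ = (n − mₖ₊₁²)/dₖ, aₖ₊₁ = ⌊(a₀+mₖ₊₁)/dₖ₊₁⌋:
  k=1: m=47, d=83, a=1
  k=2: m=36, d=12, a=6
  k=3: m=36, d=83, a=1
  k=4: m=47, d=1, a=94
d=1 and a=2a₀=94 at k=4, so the next step gives (m, d) = (47, 83) again — its k=1 value — and the period has length 4.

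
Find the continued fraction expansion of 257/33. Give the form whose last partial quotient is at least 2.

257 = 7·33 + 26
33 = 1·26 + 7
26 = 3·7 + 5
7 = 1·5 + 2
5 = 2·2 + 1
2 = 2·1 + 0  (stop)
So 257/33 = [7; 1, 3, 1, 2, 2].

[7; 1, 3, 1, 2, 2]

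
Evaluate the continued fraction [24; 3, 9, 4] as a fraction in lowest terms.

2797/115

Using pₖ = aₖpₖ₋₁ + pₖ₋₂ and qₖ = aₖqₖ₋₁ + qₖ₋₂:
  k=0: a=24, p=24, q=1
  k=1: a=3, p=73, q=3
  k=2: a=9, p=681, q=28
  k=3: a=4, p=2797, q=115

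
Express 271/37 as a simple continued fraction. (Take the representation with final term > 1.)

[7; 3, 12]

271 = 7·37 + 12
37 = 3·12 + 1
12 = 12·1 + 0  (stop)
So 271/37 = [7; 3, 12].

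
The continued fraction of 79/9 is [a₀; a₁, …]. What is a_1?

1

79 = 8·9 + 7   →  a_0 = 8
9 = 1·7 + 2   →  a_1 = 1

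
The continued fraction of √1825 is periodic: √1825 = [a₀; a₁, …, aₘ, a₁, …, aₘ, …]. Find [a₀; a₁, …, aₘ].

a₀ = ⌊√1825⌋ = 42.
With m₀=0, d₀=1 and mₖ₊₁ = dₖaₖ − mₖ, dₖ₊₁ = (n − mₖ₊₁²)/dₖ, aₖ₊₁ = ⌊(a₀+mₖ₊₁)/dₖ₊₁⌋:
  k=1: m=42, d=61, a=1
  k=2: m=19, d=24, a=2
  k=3: m=29, d=41, a=1
  k=4: m=12, d=41, a=1
  k=5: m=29, d=24, a=2
  k=6: m=19, d=61, a=1
  k=7: m=42, d=1, a=84
d=1 and a=2a₀=84 at k=7, so the next step gives (m, d) = (42, 61) again — its k=1 value — and the period has length 7.

[42; 1, 2, 1, 1, 2, 1, 84]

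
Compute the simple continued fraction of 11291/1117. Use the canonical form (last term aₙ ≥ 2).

11291 = 10*1117 + 121
1117 = 9*121 + 28
121 = 4*28 + 9
28 = 3*9 + 1
9 = 9*1 + 0  (stop)
So 11291/1117 = [10; 9, 4, 3, 9].

[10; 9, 4, 3, 9]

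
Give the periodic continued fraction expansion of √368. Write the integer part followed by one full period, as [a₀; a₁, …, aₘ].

a₀ = ⌊√368⌋ = 19.
With m₀=0, d₀=1 and mₖ₊₁ = dₖaₖ − mₖ, dₖ₊₁ = (n − mₖ₊₁²)/dₖ, aₖ₊₁ = ⌊(a₀+mₖ₊₁)/dₖ₊₁⌋:
  k=1: m=19, d=7, a=5
  k=2: m=16, d=16, a=2
  k=3: m=16, d=7, a=5
  k=4: m=19, d=1, a=38
d=1 and a=2a₀=38 at k=4, so the next step gives (m, d) = (19, 7) again — its k=1 value — and the period has length 4.

[19; 5, 2, 5, 38]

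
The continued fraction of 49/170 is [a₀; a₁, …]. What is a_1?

3

49 = 0·170 + 49   →  a_0 = 0
170 = 3·49 + 23   →  a_1 = 3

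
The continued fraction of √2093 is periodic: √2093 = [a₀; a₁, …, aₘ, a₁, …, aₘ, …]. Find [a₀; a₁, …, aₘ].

[45; 1, 2, 1, 90]

a₀ = ⌊√2093⌋ = 45.
With m₀=0, d₀=1 and mₖ₊₁ = dₖaₖ − mₖ, dₖ₊₁ = (n − mₖ₊₁²)/dₖ, aₖ₊₁ = ⌊(a₀+mₖ₊₁)/dₖ₊₁⌋:
  k=1: m=45, d=68, a=1
  k=2: m=23, d=23, a=2
  k=3: m=23, d=68, a=1
  k=4: m=45, d=1, a=90
d=1 and a=2a₀=90 at k=4, so the next step gives (m, d) = (45, 68) again — its k=1 value — and the period has length 4.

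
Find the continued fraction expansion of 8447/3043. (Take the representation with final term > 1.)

8447 = 2×3043 + 2361
3043 = 1×2361 + 682
2361 = 3×682 + 315
682 = 2×315 + 52
315 = 6×52 + 3
52 = 17×3 + 1
3 = 3×1 + 0  (stop)
So 8447/3043 = [2; 1, 3, 2, 6, 17, 3].

[2; 1, 3, 2, 6, 17, 3]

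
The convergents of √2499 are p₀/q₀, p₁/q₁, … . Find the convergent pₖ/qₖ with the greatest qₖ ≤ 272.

√2499 = [49; 1, 98, …] (period length 2).
Convergents:
  p_0/q_0 = 49/1
  p_1/q_1 = 50/1
  p_2/q_2 = 4949/99
  p_3/q_3 = 4999/100
  p_4/q_4 = 494851/9899
q_3 = 100 ≤ 272 < 9899 = q_4, so the answer is 4999/100.

4999/100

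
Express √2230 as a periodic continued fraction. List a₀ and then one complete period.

[47; 4, 2, 18, 2, 4, 94]

a₀ = ⌊√2230⌋ = 47.
With m₀=0, d₀=1 and mₖ₊₁ = dₖaₖ − mₖ, dₖ₊₁ = (n − mₖ₊₁²)/dₖ, aₖ₊₁ = ⌊(a₀+mₖ₊₁)/dₖ₊₁⌋:
  k=1: m=47, d=21, a=4
  k=2: m=37, d=41, a=2
  k=3: m=45, d=5, a=18
  k=4: m=45, d=41, a=2
  k=5: m=37, d=21, a=4
  k=6: m=47, d=1, a=94
d=1 and a=2a₀=94 at k=6, so the next step gives (m, d) = (47, 21) again — its k=1 value — and the period has length 6.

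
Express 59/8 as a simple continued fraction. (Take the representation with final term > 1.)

59 = 7×8 + 3
8 = 2×3 + 2
3 = 1×2 + 1
2 = 2×1 + 0  (stop)
So 59/8 = [7; 2, 1, 2].

[7; 2, 1, 2]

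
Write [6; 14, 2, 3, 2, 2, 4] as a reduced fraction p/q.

15070/2483

Fold from the inside: start with 4/1.
  2 + 1/4 = 9/4
  2 + 4/9 = 22/9
  3 + 9/22 = 75/22
  2 + 22/75 = 172/75
  14 + 75/172 = 2483/172
  6 + 172/2483 = 15070/2483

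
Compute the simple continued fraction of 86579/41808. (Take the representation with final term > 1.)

86579 = 2·41808 + 2963
41808 = 14·2963 + 326
2963 = 9·326 + 29
326 = 11·29 + 7
29 = 4·7 + 1
7 = 7·1 + 0  (stop)
So 86579/41808 = [2; 14, 9, 11, 4, 7].

[2; 14, 9, 11, 4, 7]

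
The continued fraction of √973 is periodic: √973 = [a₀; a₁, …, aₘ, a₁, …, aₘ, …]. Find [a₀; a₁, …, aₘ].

[31; 5, 5, 2, 8, 2, 5, 5, 62]

a₀ = ⌊√973⌋ = 31.
With m₀=0, d₀=1 and mₖ₊₁ = dₖaₖ − mₖ, dₖ₊₁ = (n − mₖ₊₁²)/dₖ, aₖ₊₁ = ⌊(a₀+mₖ₊₁)/dₖ₊₁⌋:
  k=1: m=31, d=12, a=5
  k=2: m=29, d=11, a=5
  k=3: m=26, d=27, a=2
  k=4: m=28, d=7, a=8
  k=5: m=28, d=27, a=2
  k=6: m=26, d=11, a=5
  k=7: m=29, d=12, a=5
  k=8: m=31, d=1, a=62
d=1 and a=2a₀=62 at k=8, so the next step gives (m, d) = (31, 12) again — its k=1 value — and the period has length 8.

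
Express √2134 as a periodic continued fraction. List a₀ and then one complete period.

[46; 5, 8, 5, 92]

a₀ = ⌊√2134⌋ = 46.
With m₀=0, d₀=1 and mₖ₊₁ = dₖaₖ − mₖ, dₖ₊₁ = (n − mₖ₊₁²)/dₖ, aₖ₊₁ = ⌊(a₀+mₖ₊₁)/dₖ₊₁⌋:
  k=1: m=46, d=18, a=5
  k=2: m=44, d=11, a=8
  k=3: m=44, d=18, a=5
  k=4: m=46, d=1, a=92
d=1 and a=2a₀=92 at k=4, so the next step gives (m, d) = (46, 18) again — its k=1 value — and the period has length 4.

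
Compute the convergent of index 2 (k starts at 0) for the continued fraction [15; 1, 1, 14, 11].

31/2

Using pₖ = aₖpₖ₋₁ + pₖ₋₂, qₖ = aₖqₖ₋₁ + qₖ₋₂ (with p₋₁=1, p₋₂=0, q₋₁=0, q₋₂=1):
  k=0: a=15, p=15, q=1
  k=1: a=1, p=16, q=1
  k=2: a=1, p=31, q=2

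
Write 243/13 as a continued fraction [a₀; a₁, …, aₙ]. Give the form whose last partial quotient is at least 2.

[18; 1, 2, 4]

243 = 18×13 + 9
13 = 1×9 + 4
9 = 2×4 + 1
4 = 4×1 + 0  (stop)
So 243/13 = [18; 1, 2, 4].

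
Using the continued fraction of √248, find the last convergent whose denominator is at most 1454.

√248 = [15; 1, 2, 1, 30, …] (period length 4).
Convergents:
  p_0/q_0 = 15/1
  p_1/q_1 = 16/1
  p_2/q_2 = 47/3
  p_3/q_3 = 63/4
  p_4/q_4 = 1937/123
  p_5/q_5 = 2000/127
  p_6/q_6 = 5937/377
  p_7/q_7 = 7937/504
  p_8/q_8 = 244047/15497
q_7 = 504 ≤ 1454 < 15497 = q_8, so the answer is 7937/504.

7937/504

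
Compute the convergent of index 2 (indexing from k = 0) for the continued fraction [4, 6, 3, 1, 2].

79/19

Using pₖ = aₖpₖ₋₁ + pₖ₋₂, qₖ = aₖqₖ₋₁ + qₖ₋₂ (with p₋₁=1, p₋₂=0, q₋₁=0, q₋₂=1):
  k=0: a=4, p=4, q=1
  k=1: a=6, p=25, q=6
  k=2: a=3, p=79, q=19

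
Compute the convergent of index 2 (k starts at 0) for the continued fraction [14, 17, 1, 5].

253/18

Using pₖ = aₖpₖ₋₁ + pₖ₋₂, qₖ = aₖqₖ₋₁ + qₖ₋₂ (with p₋₁=1, p₋₂=0, q₋₁=0, q₋₂=1):
  k=0: a=14, p=14, q=1
  k=1: a=17, p=239, q=17
  k=2: a=1, p=253, q=18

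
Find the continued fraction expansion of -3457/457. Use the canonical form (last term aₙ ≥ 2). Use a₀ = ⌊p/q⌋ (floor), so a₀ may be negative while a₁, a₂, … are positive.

-3457 = -8*457 + 199
457 = 2*199 + 59
199 = 3*59 + 22
59 = 2*22 + 15
22 = 1*15 + 7
15 = 2*7 + 1
7 = 7*1 + 0  (stop)
So -3457/457 = [-8; 2, 3, 2, 1, 2, 7].

[-8; 2, 3, 2, 1, 2, 7]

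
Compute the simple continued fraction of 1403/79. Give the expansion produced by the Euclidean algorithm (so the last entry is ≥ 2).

1403 = 17×79 + 60
79 = 1×60 + 19
60 = 3×19 + 3
19 = 6×3 + 1
3 = 3×1 + 0  (stop)
So 1403/79 = [17; 1, 3, 6, 3].

[17; 1, 3, 6, 3]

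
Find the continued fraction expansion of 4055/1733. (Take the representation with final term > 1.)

4055 = 2·1733 + 589
1733 = 2·589 + 555
589 = 1·555 + 34
555 = 16·34 + 11
34 = 3·11 + 1
11 = 11·1 + 0  (stop)
So 4055/1733 = [2; 2, 1, 16, 3, 11].

[2; 2, 1, 16, 3, 11]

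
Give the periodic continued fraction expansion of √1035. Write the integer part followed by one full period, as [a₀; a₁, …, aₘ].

a₀ = ⌊√1035⌋ = 32.

[32; 5, 1, 5, 64]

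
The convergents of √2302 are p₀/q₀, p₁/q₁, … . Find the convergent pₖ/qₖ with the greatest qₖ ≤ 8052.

√2302 = [47; 1, 46, 1, 94, …] (period length 4).
Convergents:
  p_0/q_0 = 47/1
  p_1/q_1 = 48/1
  p_2/q_2 = 2255/47
  p_3/q_3 = 2303/48
  p_4/q_4 = 218737/4559
  p_5/q_5 = 221040/4607
  p_6/q_6 = 10386577/216481
q_5 = 4607 ≤ 8052 < 216481 = q_6, so the answer is 221040/4607.

221040/4607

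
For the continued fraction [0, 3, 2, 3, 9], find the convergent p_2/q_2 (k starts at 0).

2/7

Using pₖ = aₖpₖ₋₁ + pₖ₋₂, qₖ = aₖqₖ₋₁ + qₖ₋₂ (with p₋₁=1, p₋₂=0, q₋₁=0, q₋₂=1):
  k=0: a=0, p=0, q=1
  k=1: a=3, p=1, q=3
  k=2: a=2, p=2, q=7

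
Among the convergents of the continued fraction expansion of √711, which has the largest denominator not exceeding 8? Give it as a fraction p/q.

80/3

√711 = [26; 1, 1, 1, 52, …] (period length 4).
Convergents:
  p_0/q_0 = 26/1
  p_1/q_1 = 27/1
  p_2/q_2 = 53/2
  p_3/q_3 = 80/3
  p_4/q_4 = 4213/158
q_3 = 3 ≤ 8 < 158 = q_4, so the answer is 80/3.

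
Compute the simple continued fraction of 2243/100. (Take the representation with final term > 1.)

2243 = 22×100 + 43
100 = 2×43 + 14
43 = 3×14 + 1
14 = 14×1 + 0  (stop)
So 2243/100 = [22; 2, 3, 14].

[22; 2, 3, 14]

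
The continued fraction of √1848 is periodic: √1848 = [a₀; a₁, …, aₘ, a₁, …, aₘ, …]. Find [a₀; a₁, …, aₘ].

[42; 1, 84]

a₀ = ⌊√1848⌋ = 42.
With m₀=0, d₀=1 and mₖ₊₁ = dₖaₖ − mₖ, dₖ₊₁ = (n − mₖ₊₁²)/dₖ, aₖ₊₁ = ⌊(a₀+mₖ₊₁)/dₖ₊₁⌋:
  k=1: m=42, d=84, a=1
  k=2: m=42, d=1, a=84
d=1 and a=2a₀=84 at k=2, so the next step gives (m, d) = (42, 84) again — its k=1 value — and the period has length 2.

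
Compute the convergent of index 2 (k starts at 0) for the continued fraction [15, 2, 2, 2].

77/5

Using pₖ = aₖpₖ₋₁ + pₖ₋₂, qₖ = aₖqₖ₋₁ + qₖ₋₂ (with p₋₁=1, p₋₂=0, q₋₁=0, q₋₂=1):
  k=0: a=15, p=15, q=1
  k=1: a=2, p=31, q=2
  k=2: a=2, p=77, q=5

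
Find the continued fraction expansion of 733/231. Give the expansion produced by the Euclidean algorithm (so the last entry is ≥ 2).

733 = 3×231 + 40
231 = 5×40 + 31
40 = 1×31 + 9
31 = 3×9 + 4
9 = 2×4 + 1
4 = 4×1 + 0  (stop)
So 733/231 = [3; 5, 1, 3, 2, 4].

[3; 5, 1, 3, 2, 4]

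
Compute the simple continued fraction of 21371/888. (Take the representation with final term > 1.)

21371 = 24×888 + 59
888 = 15×59 + 3
59 = 19×3 + 2
3 = 1×2 + 1
2 = 2×1 + 0  (stop)
So 21371/888 = [24; 15, 19, 1, 2].

[24; 15, 19, 1, 2]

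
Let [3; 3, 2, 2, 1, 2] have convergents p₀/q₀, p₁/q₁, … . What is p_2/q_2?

Using pₖ = aₖpₖ₋₁ + pₖ₋₂, qₖ = aₖqₖ₋₁ + qₖ₋₂ (with p₋₁=1, p₋₂=0, q₋₁=0, q₋₂=1):
  k=0: a=3, p=3, q=1
  k=1: a=3, p=10, q=3
  k=2: a=2, p=23, q=7

23/7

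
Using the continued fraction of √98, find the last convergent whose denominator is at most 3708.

19601/1980

√98 = [9; 1, 8, 1, 18, …] (period length 4).
Convergents:
  p_0/q_0 = 9/1
  p_1/q_1 = 10/1
  p_2/q_2 = 89/9
  p_3/q_3 = 99/10
  p_4/q_4 = 1871/189
  p_5/q_5 = 1970/199
  p_6/q_6 = 17631/1781
  p_7/q_7 = 19601/1980
  p_8/q_8 = 370449/37421
q_7 = 1980 ≤ 3708 < 37421 = q_8, so the answer is 19601/1980.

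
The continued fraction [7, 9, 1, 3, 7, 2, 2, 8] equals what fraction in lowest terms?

89129/12549

Using pₖ = aₖpₖ₋₁ + pₖ₋₂ and qₖ = aₖqₖ₋₁ + qₖ₋₂:
  k=0: a=7, p=7, q=1
  k=1: a=9, p=64, q=9
  k=2: a=1, p=71, q=10
  k=3: a=3, p=277, q=39
  k=4: a=7, p=2010, q=283
  k=5: a=2, p=4297, q=605
  k=6: a=2, p=10604, q=1493
  k=7: a=8, p=89129, q=12549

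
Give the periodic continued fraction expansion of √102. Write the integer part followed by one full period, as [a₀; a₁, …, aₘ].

[10; 10, 20]

a₀ = ⌊√102⌋ = 10.
With m₀=0, d₀=1 and mₖ₊₁ = dₖaₖ − mₖ, dₖ₊₁ = (n − mₖ₊₁²)/dₖ, aₖ₊₁ = ⌊(a₀+mₖ₊₁)/dₖ₊₁⌋:
  k=1: m=10, d=2, a=10
  k=2: m=10, d=1, a=20
d=1 and a=2a₀=20 at k=2, so the next step gives (m, d) = (10, 2) again — its k=1 value — and the period has length 2.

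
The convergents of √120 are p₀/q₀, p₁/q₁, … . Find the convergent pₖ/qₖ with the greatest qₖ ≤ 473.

√120 = [10; 1, 20, …] (period length 2).
Convergents:
  p_0/q_0 = 10/1
  p_1/q_1 = 11/1
  p_2/q_2 = 230/21
  p_3/q_3 = 241/22
  p_4/q_4 = 5050/461
  p_5/q_5 = 5291/483
q_4 = 461 ≤ 473 < 483 = q_5, so the answer is 5050/461.

5050/461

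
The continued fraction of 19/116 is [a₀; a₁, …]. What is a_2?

19 = 0·116 + 19   →  a_0 = 0
116 = 6·19 + 2   →  a_1 = 6
19 = 9·2 + 1   →  a_2 = 9

9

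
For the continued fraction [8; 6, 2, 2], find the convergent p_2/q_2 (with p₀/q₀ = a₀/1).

106/13

Using pₖ = aₖpₖ₋₁ + pₖ₋₂, qₖ = aₖqₖ₋₁ + qₖ₋₂ (with p₋₁=1, p₋₂=0, q₋₁=0, q₋₂=1):
  k=0: a=8, p=8, q=1
  k=1: a=6, p=49, q=6
  k=2: a=2, p=106, q=13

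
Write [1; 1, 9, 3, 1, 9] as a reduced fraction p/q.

761/400

Using pₖ = aₖpₖ₋₁ + pₖ₋₂ and qₖ = aₖqₖ₋₁ + qₖ₋₂:
  k=0: a=1, p=1, q=1
  k=1: a=1, p=2, q=1
  k=2: a=9, p=19, q=10
  k=3: a=3, p=59, q=31
  k=4: a=1, p=78, q=41
  k=5: a=9, p=761, q=400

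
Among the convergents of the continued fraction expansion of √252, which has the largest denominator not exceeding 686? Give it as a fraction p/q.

4048/255

√252 = [15; 1, 6, 1, 30, …] (period length 4).
Convergents:
  p_0/q_0 = 15/1
  p_1/q_1 = 16/1
  p_2/q_2 = 111/7
  p_3/q_3 = 127/8
  p_4/q_4 = 3921/247
  p_5/q_5 = 4048/255
  p_6/q_6 = 28209/1777
q_5 = 255 ≤ 686 < 1777 = q_6, so the answer is 4048/255.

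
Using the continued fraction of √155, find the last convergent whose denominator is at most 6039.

55788/4481

√155 = [12; 2, 4, 2, 24, …] (period length 4).
Convergents:
  p_0/q_0 = 12/1
  p_1/q_1 = 25/2
  p_2/q_2 = 112/9
  p_3/q_3 = 249/20
  p_4/q_4 = 6088/489
  p_5/q_5 = 12425/998
  p_6/q_6 = 55788/4481
  p_7/q_7 = 124001/9960
q_6 = 4481 ≤ 6039 < 9960 = q_7, so the answer is 55788/4481.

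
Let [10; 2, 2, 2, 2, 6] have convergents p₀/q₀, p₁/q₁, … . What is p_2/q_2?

Using pₖ = aₖpₖ₋₁ + pₖ₋₂, qₖ = aₖqₖ₋₁ + qₖ₋₂ (with p₋₁=1, p₋₂=0, q₋₁=0, q₋₂=1):
  k=0: a=10, p=10, q=1
  k=1: a=2, p=21, q=2
  k=2: a=2, p=52, q=5

52/5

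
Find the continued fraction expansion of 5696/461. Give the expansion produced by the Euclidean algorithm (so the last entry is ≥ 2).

[12; 2, 1, 4, 3, 2, 4]

5696 = 12*461 + 164
461 = 2*164 + 133
164 = 1*133 + 31
133 = 4*31 + 9
31 = 3*9 + 4
9 = 2*4 + 1
4 = 4*1 + 0  (stop)
So 5696/461 = [12; 2, 1, 4, 3, 2, 4].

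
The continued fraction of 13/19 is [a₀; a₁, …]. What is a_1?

13 = 0·19 + 13   →  a_0 = 0
19 = 1·13 + 6   →  a_1 = 1

1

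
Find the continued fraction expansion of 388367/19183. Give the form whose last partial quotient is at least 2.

[20; 4, 13, 3, 1, 6, 13]

388367 = 20·19183 + 4707
19183 = 4·4707 + 355
4707 = 13·355 + 92
355 = 3·92 + 79
92 = 1·79 + 13
79 = 6·13 + 1
13 = 13·1 + 0  (stop)
So 388367/19183 = [20; 4, 13, 3, 1, 6, 13].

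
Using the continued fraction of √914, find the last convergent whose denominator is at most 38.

393/13

√914 = [30; 4, 3, 3, 4, 60, …] (period length 5).
Convergents:
  p_0/q_0 = 30/1
  p_1/q_1 = 121/4
  p_2/q_2 = 393/13
  p_3/q_3 = 1300/43
q_2 = 13 ≤ 38 < 43 = q_3, so the answer is 393/13.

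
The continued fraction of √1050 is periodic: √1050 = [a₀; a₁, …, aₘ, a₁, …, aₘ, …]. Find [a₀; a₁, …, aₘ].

[32; 2, 2, 10, 2, 2, 64]

a₀ = ⌊√1050⌋ = 32.
With m₀=0, d₀=1 and mₖ₊₁ = dₖaₖ − mₖ, dₖ₊₁ = (n − mₖ₊₁²)/dₖ, aₖ₊₁ = ⌊(a₀+mₖ₊₁)/dₖ₊₁⌋:
  k=1: m=32, d=26, a=2
  k=2: m=20, d=25, a=2
  k=3: m=30, d=6, a=10
  k=4: m=30, d=25, a=2
  k=5: m=20, d=26, a=2
  k=6: m=32, d=1, a=64
d=1 and a=2a₀=64 at k=6, so the next step gives (m, d) = (32, 26) again — its k=1 value — and the period has length 6.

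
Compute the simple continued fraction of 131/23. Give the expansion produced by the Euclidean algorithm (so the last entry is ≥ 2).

131 = 5×23 + 16
23 = 1×16 + 7
16 = 2×7 + 2
7 = 3×2 + 1
2 = 2×1 + 0  (stop)
So 131/23 = [5; 1, 2, 3, 2].

[5; 1, 2, 3, 2]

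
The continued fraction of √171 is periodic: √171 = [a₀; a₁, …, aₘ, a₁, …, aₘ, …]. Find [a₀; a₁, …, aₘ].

[13; 13, 26]

a₀ = ⌊√171⌋ = 13.
With m₀=0, d₀=1 and mₖ₊₁ = dₖaₖ − mₖ, dₖ₊₁ = (n − mₖ₊₁²)/dₖ, aₖ₊₁ = ⌊(a₀+mₖ₊₁)/dₖ₊₁⌋:
  k=1: m=13, d=2, a=13
  k=2: m=13, d=1, a=26
d=1 and a=2a₀=26 at k=2, so the next step gives (m, d) = (13, 2) again — its k=1 value — and the period has length 2.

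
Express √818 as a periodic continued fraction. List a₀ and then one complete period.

[28; 1, 1, 1, 1, 56]

a₀ = ⌊√818⌋ = 28.
With m₀=0, d₀=1 and mₖ₊₁ = dₖaₖ − mₖ, dₖ₊₁ = (n − mₖ₊₁²)/dₖ, aₖ₊₁ = ⌊(a₀+mₖ₊₁)/dₖ₊₁⌋:
  k=1: m=28, d=34, a=1
  k=2: m=6, d=23, a=1
  k=3: m=17, d=23, a=1
  k=4: m=6, d=34, a=1
  k=5: m=28, d=1, a=56
d=1 and a=2a₀=56 at k=5, so the next step gives (m, d) = (28, 34) again — its k=1 value — and the period has length 5.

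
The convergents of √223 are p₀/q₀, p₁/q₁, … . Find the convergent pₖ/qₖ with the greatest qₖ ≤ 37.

224/15

√223 = [14; 1, 13, 1, 28, …] (period length 4).
Convergents:
  p_0/q_0 = 14/1
  p_1/q_1 = 15/1
  p_2/q_2 = 209/14
  p_3/q_3 = 224/15
  p_4/q_4 = 6481/434
q_3 = 15 ≤ 37 < 434 = q_4, so the answer is 224/15.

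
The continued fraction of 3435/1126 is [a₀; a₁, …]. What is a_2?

3435 = 3·1126 + 57   →  a_0 = 3
1126 = 19·57 + 43   →  a_1 = 19
57 = 1·43 + 14   →  a_2 = 1

1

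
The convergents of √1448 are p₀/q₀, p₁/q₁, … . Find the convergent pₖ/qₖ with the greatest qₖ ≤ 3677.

54986/1445

√1448 = [38; 19, 76, …] (period length 2).
Convergents:
  p_0/q_0 = 38/1
  p_1/q_1 = 723/19
  p_2/q_2 = 54986/1445
  p_3/q_3 = 1045457/27474
q_2 = 1445 ≤ 3677 < 27474 = q_3, so the answer is 54986/1445.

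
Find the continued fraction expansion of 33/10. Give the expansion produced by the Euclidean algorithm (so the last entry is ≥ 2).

[3; 3, 3]

33 = 3*10 + 3
10 = 3*3 + 1
3 = 3*1 + 0  (stop)
So 33/10 = [3; 3, 3].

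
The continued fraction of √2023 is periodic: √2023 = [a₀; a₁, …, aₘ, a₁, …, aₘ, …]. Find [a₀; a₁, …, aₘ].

[44; 1, 43, 1, 88]

a₀ = ⌊√2023⌋ = 44.
With m₀=0, d₀=1 and mₖ₊₁ = dₖaₖ − mₖ, dₖ₊₁ = (n − mₖ₊₁²)/dₖ, aₖ₊₁ = ⌊(a₀+mₖ₊₁)/dₖ₊₁⌋:
  k=1: m=44, d=87, a=1
  k=2: m=43, d=2, a=43
  k=3: m=43, d=87, a=1
  k=4: m=44, d=1, a=88
d=1 and a=2a₀=88 at k=4, so the next step gives (m, d) = (44, 87) again — its k=1 value — and the period has length 4.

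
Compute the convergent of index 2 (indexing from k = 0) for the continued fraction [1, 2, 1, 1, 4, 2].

4/3

Using pₖ = aₖpₖ₋₁ + pₖ₋₂, qₖ = aₖqₖ₋₁ + qₖ₋₂ (with p₋₁=1, p₋₂=0, q₋₁=0, q₋₂=1):
  k=0: a=1, p=1, q=1
  k=1: a=2, p=3, q=2
  k=2: a=1, p=4, q=3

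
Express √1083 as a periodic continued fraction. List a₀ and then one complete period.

a₀ = ⌊√1083⌋ = 32.
With m₀=0, d₀=1 and mₖ₊₁ = dₖaₖ − mₖ, dₖ₊₁ = (n − mₖ₊₁²)/dₖ, aₖ₊₁ = ⌊(a₀+mₖ₊₁)/dₖ₊₁⌋:
  k=1: m=32, d=59, a=1
  k=2: m=27, d=6, a=9
  k=3: m=27, d=59, a=1
  k=4: m=32, d=1, a=64
d=1 and a=2a₀=64 at k=4, so the next step gives (m, d) = (32, 59) again — its k=1 value — and the period has length 4.

[32; 1, 9, 1, 64]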